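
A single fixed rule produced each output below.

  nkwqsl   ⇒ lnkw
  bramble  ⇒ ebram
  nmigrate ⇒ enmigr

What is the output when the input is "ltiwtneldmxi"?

What's happening: move the last 3 characters to the front (rotate right by 3), then delete the first 2 characters.
Applying both steps to "ltiwtneldmxi": "mxiltiwtneld", then "iltiwtneld".
(Check on "nkwqsl": → "qslnkw" → "lnkw" ✓)

iltiwtneld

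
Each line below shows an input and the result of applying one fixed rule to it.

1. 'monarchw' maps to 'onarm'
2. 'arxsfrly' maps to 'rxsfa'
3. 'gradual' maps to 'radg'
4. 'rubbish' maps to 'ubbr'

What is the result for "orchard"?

What's happening: delete the last 3 characters, then move the first character to the end.
Working it through for "orchard": intermediate "orch", final "rcho".

rcho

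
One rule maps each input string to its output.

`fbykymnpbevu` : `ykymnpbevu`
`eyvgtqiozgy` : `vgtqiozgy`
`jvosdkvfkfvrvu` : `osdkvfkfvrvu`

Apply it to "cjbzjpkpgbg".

bzjpkpgbg

What's happening: delete the first 2 characters.
Applying that to "cjbzjpkpgbg" gives "bzjpkpgbg".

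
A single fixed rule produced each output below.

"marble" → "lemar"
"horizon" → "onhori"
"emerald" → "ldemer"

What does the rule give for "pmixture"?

repmixt

The rule is to move the last 2 characters to the front (rotate right by 2), then delete the last character.
Applying both steps to "pmixture": "repmixtu", then "repmixt".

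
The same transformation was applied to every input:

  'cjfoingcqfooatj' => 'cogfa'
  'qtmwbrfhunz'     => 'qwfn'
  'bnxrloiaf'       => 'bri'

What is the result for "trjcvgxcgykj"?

tcxy

In each case the input is transformed by: keep one character in every 3, starting at position 1 (positions 1st, 4th, 7th, ...).
Applying that to "trjcvgxcgykj" gives "tcxy".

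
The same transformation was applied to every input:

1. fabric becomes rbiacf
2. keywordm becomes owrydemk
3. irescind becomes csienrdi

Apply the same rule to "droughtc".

guhotrcd

The transformation: swap the front and back halves of the string, then take characters alternately from the front and the back (1st, last, 2nd, 2nd-last, ...).
Working it through for "droughtc": intermediate "ghtcdrou", final "guhotrcd".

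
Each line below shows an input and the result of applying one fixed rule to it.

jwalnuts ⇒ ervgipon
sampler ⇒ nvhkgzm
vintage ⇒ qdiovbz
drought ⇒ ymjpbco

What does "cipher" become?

Looking at the pairs, the operation is to shift every letter 5 places backward in the alphabet (wrapping around).
So "cipher" becomes "xdkczm".

xdkczm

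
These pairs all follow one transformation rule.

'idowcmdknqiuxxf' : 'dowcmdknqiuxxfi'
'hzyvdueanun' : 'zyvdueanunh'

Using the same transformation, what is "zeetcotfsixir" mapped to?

eetcotfsixirz

What's happening: move the first character to the end.
"zeetcotfsixir" → "eetcotfsixirz".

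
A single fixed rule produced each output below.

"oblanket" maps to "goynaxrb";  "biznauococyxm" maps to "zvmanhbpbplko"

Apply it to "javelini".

vniryvaw

The pattern: swap the first and last characters, then shift every letter 13 places forward in the alphabet (wrapping around) — i.e. ROT13.
For "javelini", step one produces "iavelinj"; step two turns that into "vniryvaw".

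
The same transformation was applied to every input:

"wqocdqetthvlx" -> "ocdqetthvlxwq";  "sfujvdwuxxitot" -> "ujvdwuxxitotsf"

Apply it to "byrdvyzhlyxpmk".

The transformation: move the first 2 characters to the end (rotate left by 2).
On "byrdvyzhlyxpmk" that produces "rdvyzhlyxpmkby".

rdvyzhlyxpmkby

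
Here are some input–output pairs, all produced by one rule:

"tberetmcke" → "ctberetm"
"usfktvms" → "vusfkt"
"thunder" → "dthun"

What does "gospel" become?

What's happening: delete the last 2 characters, then move the last character to the front.
Applying both steps to "gospel": "gosp", then "pgos".

pgos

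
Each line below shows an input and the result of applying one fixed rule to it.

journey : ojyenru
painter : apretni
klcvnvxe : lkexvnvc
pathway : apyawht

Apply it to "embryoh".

mehoyrb

Rule — reverse the string, then move the last 2 characters to the front (rotate right by 2).
Starting from "embryoh": after the first operation, "hoyrbme"; after the second, "mehoyrb".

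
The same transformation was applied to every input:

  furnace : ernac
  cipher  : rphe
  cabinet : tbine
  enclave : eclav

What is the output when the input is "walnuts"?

The pattern: delete the first 2 characters, then move the last character to the front.
Starting from "walnuts": after the first operation, "lnuts"; after the second, "slnut".
(Check on "cabinet": → "binet" → "tbine" ✓)

slnut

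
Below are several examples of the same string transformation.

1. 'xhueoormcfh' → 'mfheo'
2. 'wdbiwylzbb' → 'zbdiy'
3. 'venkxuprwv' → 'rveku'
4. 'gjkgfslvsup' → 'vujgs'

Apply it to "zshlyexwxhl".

whsle

The pattern: keep every other character starting from the second (positions 2nd, 4th, 6th, ...), then move the first 3 characters to the end (rotate left by 3).
Starting from "zshlyexwxhl": after the first operation, "slewh"; after the second, "whsle".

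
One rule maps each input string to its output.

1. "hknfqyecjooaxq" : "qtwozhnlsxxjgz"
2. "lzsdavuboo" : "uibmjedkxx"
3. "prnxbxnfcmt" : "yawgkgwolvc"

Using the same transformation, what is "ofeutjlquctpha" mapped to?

Rule — shift every letter 9 places forward in the alphabet (wrapping around).
For "ofeutjlquctpha" the result is "xondcsuzdlcyqj".

xondcsuzdlcyqj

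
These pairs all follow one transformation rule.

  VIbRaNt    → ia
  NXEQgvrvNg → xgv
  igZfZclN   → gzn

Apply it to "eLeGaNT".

Each output is the input with this applied: keep one character in every 3, starting at position 2 (positions 2nd, 5th, 8th, ...), then convert every letter to lowercase.
Starting from "eLeGaNT": after the first operation, "La"; after the second, "la".

la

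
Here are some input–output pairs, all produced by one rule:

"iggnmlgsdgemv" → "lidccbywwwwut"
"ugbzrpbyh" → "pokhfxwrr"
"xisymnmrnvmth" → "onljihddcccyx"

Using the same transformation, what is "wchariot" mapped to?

Looking at the pairs, the operation is to sort the characters into reverse alphabetical order, then shift every letter 10 places backward in the alphabet (wrapping around).
"wchariot" → "mjheyxsq".

mjheyxsq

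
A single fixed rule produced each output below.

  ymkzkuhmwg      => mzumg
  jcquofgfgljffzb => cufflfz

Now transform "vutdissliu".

The transformation: keep every other character starting from the second (positions 2nd, 4th, 6th, ...).
"vutdissliu" → "udslu".

udslu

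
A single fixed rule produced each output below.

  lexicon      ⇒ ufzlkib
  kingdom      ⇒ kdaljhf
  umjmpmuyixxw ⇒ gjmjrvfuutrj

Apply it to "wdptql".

Each output is the input with this applied: move the first 2 characters to the end (rotate left by 2), then shift every letter 3 places backward in the alphabet (wrapping around).
On "wdptql": the first step gives "ptqlwd", and the second then gives "mqnita".

mqnita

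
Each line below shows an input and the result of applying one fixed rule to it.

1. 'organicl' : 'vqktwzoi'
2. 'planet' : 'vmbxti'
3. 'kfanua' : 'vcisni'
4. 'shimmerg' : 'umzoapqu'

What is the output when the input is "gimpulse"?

The transformation: shift every letter 8 places forward in the alphabet (wrapping around), then swap the front and back halves of the string.
Applying both steps to "gimpulse": "oquxctam", then "ctamoqux".

ctamoqux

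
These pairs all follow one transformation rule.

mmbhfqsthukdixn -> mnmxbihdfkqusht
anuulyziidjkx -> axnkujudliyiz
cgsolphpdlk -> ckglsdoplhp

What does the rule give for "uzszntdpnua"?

uazusnzpndt

The transformation: take characters alternately from the front and the back (1st, last, 2nd, 2nd-last, ...).
So "uzszntdpnua" becomes "uazusnzpndt".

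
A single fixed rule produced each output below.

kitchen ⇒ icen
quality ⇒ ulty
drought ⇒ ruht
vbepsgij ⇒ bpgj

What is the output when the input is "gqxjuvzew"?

qjvew

The rule is to swap each adjacent pair of characters (1↔2, 3↔4, ...), then keep every other character starting from the first (positions 1st, 3rd, 5th, ...).
For "gqxjuvzew", step one produces "qgjxvuezw"; step two turns that into "qjvew".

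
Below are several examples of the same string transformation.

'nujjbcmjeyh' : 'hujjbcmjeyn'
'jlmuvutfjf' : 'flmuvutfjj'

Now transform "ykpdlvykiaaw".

wkpdlvykiaay

Each output is the input with this applied: swap the first and last characters.
Doing the same to "ykpdlvykiaaw": "wkpdlvykiaay".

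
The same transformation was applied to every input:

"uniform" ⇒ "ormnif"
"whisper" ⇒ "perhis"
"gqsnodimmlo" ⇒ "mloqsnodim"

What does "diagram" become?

The transformation: delete the first character, then move the last 3 characters to the front (rotate right by 3).
"diagram" → "iagram" → "ramiag".

ramiag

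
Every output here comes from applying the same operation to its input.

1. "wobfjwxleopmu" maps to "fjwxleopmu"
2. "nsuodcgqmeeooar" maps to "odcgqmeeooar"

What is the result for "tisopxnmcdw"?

opxnmcdw

Each output is the input with this applied: delete the first 3 characters.
"tisopxnmcdw" → "opxnmcdw".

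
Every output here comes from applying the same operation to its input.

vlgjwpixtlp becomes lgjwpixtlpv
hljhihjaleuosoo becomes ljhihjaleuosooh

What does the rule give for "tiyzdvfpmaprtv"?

iyzdvfpmaprtvt

In each case the input is transformed by: move the first character to the end.
On "tiyzdvfpmaprtv" that produces "iyzdvfpmaprtvt".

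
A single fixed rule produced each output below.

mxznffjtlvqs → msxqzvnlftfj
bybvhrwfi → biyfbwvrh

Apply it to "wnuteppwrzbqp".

wpnqubtzerpwp

The rule is to take characters alternately from the front and the back (1st, last, 2nd, 2nd-last, ...).
So "wnuteppwrzbqp" becomes "wpnqubtzerpwp".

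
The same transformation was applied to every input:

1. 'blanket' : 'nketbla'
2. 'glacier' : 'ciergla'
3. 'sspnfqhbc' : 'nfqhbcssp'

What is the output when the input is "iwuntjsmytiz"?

ntjsmytiziwu

In each case the input is transformed by: move the first 3 characters to the end (rotate left by 3).
On "iwuntjsmytiz" that produces "ntjsmytiziwu".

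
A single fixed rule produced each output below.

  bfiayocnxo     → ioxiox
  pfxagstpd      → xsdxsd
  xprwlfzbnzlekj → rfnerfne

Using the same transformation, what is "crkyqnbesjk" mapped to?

knskns

The rule is to keep one character in every 3, starting at position 3 (positions 3rd, 6th, 9th, ...), then write the whole string twice.
"crkyqnbesjk" → "kns" → "knskns".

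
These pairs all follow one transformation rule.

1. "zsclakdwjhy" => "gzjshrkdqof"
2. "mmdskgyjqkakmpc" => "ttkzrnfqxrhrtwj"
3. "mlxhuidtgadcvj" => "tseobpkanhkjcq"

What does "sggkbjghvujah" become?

Looking at the pairs, the operation is to shift every letter 7 places forward in the alphabet (wrapping around).
On "sggkbjghvujah" that produces "znnriqnocbqho".

znnriqnocbqho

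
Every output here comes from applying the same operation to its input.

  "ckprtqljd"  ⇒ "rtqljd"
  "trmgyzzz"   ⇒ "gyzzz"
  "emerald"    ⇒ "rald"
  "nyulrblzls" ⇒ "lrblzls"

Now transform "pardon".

Rule — delete the first 3 characters.
So "pardon" becomes "don".

don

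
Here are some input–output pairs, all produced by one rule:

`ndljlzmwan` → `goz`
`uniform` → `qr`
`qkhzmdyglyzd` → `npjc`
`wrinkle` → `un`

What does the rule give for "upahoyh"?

The rule is to keep one character in every 3, starting at position 2 (positions 2nd, 5th, 8th, ...), then shift every letter 3 places forward in the alphabet (wrapping around).
For "upahoyh", step one produces "po"; step two turns that into "sr".

sr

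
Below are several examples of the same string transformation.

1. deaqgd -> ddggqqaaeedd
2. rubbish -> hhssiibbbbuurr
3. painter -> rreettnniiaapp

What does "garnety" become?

Rule — double every character, then reverse the string.
For "garnety", step one produces "ggaarrnneettyy"; step two turns that into "yytteennrraagg".

yytteennrraagg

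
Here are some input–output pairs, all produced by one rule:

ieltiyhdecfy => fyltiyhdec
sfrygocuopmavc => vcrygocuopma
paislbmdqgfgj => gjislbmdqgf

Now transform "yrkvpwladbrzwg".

In each case the input is transformed by: delete the first 2 characters, then move the last 2 characters to the front (rotate right by 2).
"yrkvpwladbrzwg" → "kvpwladbrzwg" → "wgkvpwladbrz".
(Check on "ieltiyhdecfy": → "ltiyhdecfy" → "fyltiyhdec" ✓)

wgkvpwladbrz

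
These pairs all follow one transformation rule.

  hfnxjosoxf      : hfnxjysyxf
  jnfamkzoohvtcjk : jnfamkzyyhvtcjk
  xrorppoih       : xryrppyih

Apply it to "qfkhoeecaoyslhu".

qfkhyeecayyslhu

The pattern: replace every "o" with "y".
So "qfkhoeecaoyslhu" becomes "qfkhyeecayyslhu".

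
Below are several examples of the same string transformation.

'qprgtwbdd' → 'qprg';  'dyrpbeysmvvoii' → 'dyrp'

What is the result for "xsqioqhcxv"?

xsqi

What's happening: keep only the first 4 characters.
For "xsqioqhcxv" the result is "xsqi".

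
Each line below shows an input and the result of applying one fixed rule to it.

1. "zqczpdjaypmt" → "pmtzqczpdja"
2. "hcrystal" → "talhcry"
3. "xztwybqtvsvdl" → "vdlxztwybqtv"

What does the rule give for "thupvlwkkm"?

Rule — move the last 3 characters to the front (rotate right by 3), then delete the last character.
On "thupvlwkkm": the first step gives "kkmthupvlw", and the second then gives "kkmthupvl".

kkmthupvl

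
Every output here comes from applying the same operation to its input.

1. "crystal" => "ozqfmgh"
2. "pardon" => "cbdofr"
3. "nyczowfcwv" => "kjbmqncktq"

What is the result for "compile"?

The rule is to move the last 2 characters to the front (rotate right by 2), then shift every letter 12 places backward in the alphabet (wrapping around).
Working it through for "compile": intermediate "lecompi", final "zsqcadw".

zsqcadw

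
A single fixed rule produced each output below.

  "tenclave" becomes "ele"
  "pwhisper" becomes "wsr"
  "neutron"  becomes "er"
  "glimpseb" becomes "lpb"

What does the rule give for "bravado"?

What's happening: keep one character in every 3, starting at position 2 (positions 2nd, 5th, 8th, ...).
For "bravado" the result is "ra".

ra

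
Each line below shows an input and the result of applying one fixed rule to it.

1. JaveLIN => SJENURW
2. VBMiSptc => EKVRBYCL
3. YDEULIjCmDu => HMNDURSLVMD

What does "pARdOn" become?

The pattern: shift every letter 9 places forward in the alphabet (wrapping around), then convert every letter to uppercase.
Applying both steps to "pARdOn": "yJAmXw", then "YJAMXW".

YJAMXW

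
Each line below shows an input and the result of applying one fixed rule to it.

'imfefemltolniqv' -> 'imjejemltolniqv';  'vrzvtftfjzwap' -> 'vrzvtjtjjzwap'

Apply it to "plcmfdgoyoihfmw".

plcmjdgoyoihjmw

The transformation: replace every "f" with "j".
Applying that to "plcmfdgoyoihfmw" gives "plcmjdgoyoihjmw".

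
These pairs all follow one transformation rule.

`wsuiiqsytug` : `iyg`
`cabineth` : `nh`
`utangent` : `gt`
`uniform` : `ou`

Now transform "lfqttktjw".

tjf

Looking at the pairs, the operation is to move the first 2 characters to the end (rotate left by 2), then keep one character in every 3, starting at position 3 (positions 3rd, 6th, 9th, ...).
Doing the same to "lfqttktjw": "tjf".
(Check on "utangent": → "angentut" → "gt" ✓)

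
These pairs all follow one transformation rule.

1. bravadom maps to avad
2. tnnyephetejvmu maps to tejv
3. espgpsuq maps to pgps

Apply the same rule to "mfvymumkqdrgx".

kqdr

Rule — move the last 2 characters to the front (rotate right by 2), then keep only the last 4 characters.
Working it through for "mfvymumkqdrgx": intermediate "gxmfvymumkqdr", final "kqdr".
(Check on "espgpsuq": → "uqespgps" → "pgps" ✓)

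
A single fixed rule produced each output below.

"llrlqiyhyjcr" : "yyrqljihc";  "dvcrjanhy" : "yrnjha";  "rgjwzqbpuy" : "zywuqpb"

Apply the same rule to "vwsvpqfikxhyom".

yxvqpomkihf

The pattern: delete the first 3 characters, then sort the characters into reverse alphabetical order.
Working it through for "vwsvpqfikxhyom": intermediate "vpqfikxhyom", final "yxvqpomkihf".
(Check on "dvcrjanhy": → "rjanhy" → "yrnjha" ✓)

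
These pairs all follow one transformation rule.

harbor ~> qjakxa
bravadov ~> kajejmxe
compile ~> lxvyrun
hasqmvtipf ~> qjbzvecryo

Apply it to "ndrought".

wmaxdpqc

Rule — shift every letter 9 places forward in the alphabet (wrapping around).
On "ndrought" that produces "wmaxdpqc".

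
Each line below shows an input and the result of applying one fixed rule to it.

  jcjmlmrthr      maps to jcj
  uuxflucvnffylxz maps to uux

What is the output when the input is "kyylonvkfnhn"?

kyy

The pattern: keep only the first 3 characters.
On "kyylonvkfnhn" that produces "kyy".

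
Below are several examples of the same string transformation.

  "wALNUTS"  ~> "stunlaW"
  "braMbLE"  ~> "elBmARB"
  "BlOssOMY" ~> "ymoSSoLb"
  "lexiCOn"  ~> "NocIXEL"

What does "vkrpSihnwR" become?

rWNHIsPRKV

What's happening: reverse the string, then flip the case of every letter.
On "vkrpSihnwR" that produces "rWNHIsPRKV".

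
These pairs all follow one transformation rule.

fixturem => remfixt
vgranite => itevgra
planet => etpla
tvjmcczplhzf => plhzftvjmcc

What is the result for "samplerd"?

In each case the input is transformed by: swap the front and back halves of the string, then delete the first character.
"samplerd" → "lerdsamp" → "erdsamp".

erdsamp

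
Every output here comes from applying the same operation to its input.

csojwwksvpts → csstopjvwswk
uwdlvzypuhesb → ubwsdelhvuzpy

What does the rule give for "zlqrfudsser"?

zrleqsrsfdu

The transformation: take characters alternately from the front and the back (1st, last, 2nd, 2nd-last, ...).
Doing the same to "zlqrfudsser": "zrleqsrsfdu".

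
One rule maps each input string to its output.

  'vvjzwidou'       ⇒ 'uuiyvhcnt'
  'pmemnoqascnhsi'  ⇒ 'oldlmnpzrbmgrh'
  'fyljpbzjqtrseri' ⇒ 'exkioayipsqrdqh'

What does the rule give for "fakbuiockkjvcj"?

The pattern: shift every letter 1 place backward in the alphabet (wrapping around).
Doing the same to "fakbuiockkjvcj": "ezjathnbjjiubi".

ezjathnbjjiubi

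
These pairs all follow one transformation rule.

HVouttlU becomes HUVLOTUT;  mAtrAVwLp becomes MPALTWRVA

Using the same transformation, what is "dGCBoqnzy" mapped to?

What's happening: take characters alternately from the front and the back (1st, last, 2nd, 2nd-last, ...), then convert every letter to uppercase.
Working it through for "dGCBoqnzy": intermediate "dyGzCnBqo", final "DYGZCNBQO".
(Check on "mAtrAVwLp": → "mpALtwrVA" → "MPALTWRVA" ✓)

DYGZCNBQO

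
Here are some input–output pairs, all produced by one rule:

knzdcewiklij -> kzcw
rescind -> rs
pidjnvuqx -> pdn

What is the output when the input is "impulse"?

ip

What's happening: keep every other character starting from the first (positions 1st, 3rd, 5th, ...), then delete the last 2 characters.
Starting from "impulse": after the first operation, "iple"; after the second, "ip".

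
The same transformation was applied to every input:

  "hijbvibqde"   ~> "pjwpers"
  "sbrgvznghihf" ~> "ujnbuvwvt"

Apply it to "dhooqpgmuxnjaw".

ceduailbxok

The rule is to delete the first 3 characters, then shift every letter 12 places backward in the alphabet (wrapping around).
On "dhooqpgmuxnjaw" that produces "ceduailbxok".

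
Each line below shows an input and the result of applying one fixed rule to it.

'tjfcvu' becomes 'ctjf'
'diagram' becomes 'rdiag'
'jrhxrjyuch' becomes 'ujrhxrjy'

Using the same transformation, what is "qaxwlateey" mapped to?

eqaxwlat

Looking at the pairs, the operation is to delete the last 2 characters, then move the last character to the front.
Starting from "qaxwlateey": after the first operation, "qaxwlate"; after the second, "eqaxwlat".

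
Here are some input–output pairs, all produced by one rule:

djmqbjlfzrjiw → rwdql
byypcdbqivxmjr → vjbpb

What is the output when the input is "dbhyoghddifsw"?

iwdyh

What's happening: keep one character in every 3, starting at position 1 (positions 1st, 4th, 7th, ...), then move the first 3 characters to the end (rotate left by 3).
"dbhyoghddifsw" → "dyhiw" → "iwdyh".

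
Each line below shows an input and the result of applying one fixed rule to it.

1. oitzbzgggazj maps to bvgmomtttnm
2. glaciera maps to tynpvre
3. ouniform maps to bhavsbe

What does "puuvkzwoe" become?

chhixmjb

The transformation: delete the last character, then shift every letter 13 places forward in the alphabet (wrapping around) — i.e. ROT13.
Starting from "puuvkzwoe": after the first operation, "puuvkzwo"; after the second, "chhixmjb".
(Check on "oitzbzgggazj": → "oitzbzgggaz" → "bvgmomtttnm" ✓)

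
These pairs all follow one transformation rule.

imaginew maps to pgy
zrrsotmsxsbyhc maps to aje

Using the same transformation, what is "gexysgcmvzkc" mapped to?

bme

Each output is the input with this applied: shift every letter 2 places forward in the alphabet (wrapping around), then keep only the last 3 characters.
On "gexysgcmvzkc": the first step gives "igzauieoxbme", and the second then gives "bme".
(Check on "zrrsotmsxsbyhc": → "bttuqvouzudaje" → "aje" ✓)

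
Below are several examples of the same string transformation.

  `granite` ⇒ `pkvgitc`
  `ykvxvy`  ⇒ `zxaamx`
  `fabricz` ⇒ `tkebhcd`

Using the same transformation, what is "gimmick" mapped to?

okemiko

Each output is the input with this applied: move the first 3 characters to the end (rotate left by 3), then shift every letter 2 places forward in the alphabet (wrapping around).
"gimmick" → "mickgim" → "okemiko".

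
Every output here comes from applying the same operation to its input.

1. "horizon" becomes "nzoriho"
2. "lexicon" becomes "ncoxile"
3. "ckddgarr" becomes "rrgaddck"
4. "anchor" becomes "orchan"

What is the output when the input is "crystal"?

What's happening: swap each adjacent pair of characters (1↔2, 3↔4, ...), then reverse the string.
"crystal" → "rcsyatl" → "ltayscr".

ltayscr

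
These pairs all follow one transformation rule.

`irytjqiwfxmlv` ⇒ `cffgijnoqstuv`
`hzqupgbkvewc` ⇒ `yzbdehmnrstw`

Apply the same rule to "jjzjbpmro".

ygggjlmow

The rule is to sort the characters into alphabetical order, then shift every letter 3 places backward in the alphabet (wrapping around).
Applying both steps to "jjzjbpmro": "bjjjmoprz", then "ygggjlmow".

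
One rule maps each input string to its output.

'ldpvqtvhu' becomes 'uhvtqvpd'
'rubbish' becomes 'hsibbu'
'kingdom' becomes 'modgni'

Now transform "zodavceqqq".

qqqecvado

The transformation: delete the first character, then reverse the string.
Starting from "zodavceqqq": after the first operation, "odavceqqq"; after the second, "qqqecvado".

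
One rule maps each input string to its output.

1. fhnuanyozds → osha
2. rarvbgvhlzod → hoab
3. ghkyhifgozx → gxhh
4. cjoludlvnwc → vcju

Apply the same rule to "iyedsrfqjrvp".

The rule is to keep one character in every 3, starting at position 2 (positions 2nd, 5th, 8th, ...), then move the first 2 characters to the end (rotate left by 2).
"iyedsrfqjrvp" → "ysqv" → "qvys".

qvys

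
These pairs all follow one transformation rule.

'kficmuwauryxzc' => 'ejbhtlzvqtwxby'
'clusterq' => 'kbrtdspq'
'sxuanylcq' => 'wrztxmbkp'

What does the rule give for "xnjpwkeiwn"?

mwoijvhdmv

In each case the input is transformed by: shift every letter 1 place backward in the alphabet (wrapping around), then swap each adjacent pair of characters (1↔2, 3↔4, ...).
Starting from "xnjpwkeiwn": after the first operation, "wmiovjdhvm"; after the second, "mwoijvhdmv".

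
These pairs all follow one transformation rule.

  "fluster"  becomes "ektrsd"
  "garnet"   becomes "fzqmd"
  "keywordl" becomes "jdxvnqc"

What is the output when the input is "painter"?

The pattern: delete the last character, then shift every letter 1 place backward in the alphabet (wrapping around).
Applying that to "painter" gives "ozhmsd".
(Check on "fluster": → "fluste" → "ektrsd" ✓)

ozhmsd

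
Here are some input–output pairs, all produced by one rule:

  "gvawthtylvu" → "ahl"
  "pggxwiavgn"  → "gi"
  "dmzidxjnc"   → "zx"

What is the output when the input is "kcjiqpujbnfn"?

In each case the input is transformed by: delete the last 2 characters, then keep one character in every 3, starting at position 3 (positions 3rd, 6th, 9th, ...).
Starting from "kcjiqpujbnfn": after the first operation, "kcjiqpujbn"; after the second, "jpb".

jpb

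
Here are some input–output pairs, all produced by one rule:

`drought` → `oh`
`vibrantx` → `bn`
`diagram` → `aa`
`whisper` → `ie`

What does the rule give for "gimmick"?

What's happening: keep one character in every 3, starting at position 3 (positions 3rd, 6th, 9th, ...).
Applying that to "gimmick" gives "mc".

mc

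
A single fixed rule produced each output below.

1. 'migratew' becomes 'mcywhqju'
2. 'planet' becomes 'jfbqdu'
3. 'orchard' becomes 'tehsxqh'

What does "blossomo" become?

In each case the input is transformed by: shift every letter 10 places backward in the alphabet (wrapping around), then move the last character to the front.
So "blossomo" becomes "erbeiiec".

erbeiiec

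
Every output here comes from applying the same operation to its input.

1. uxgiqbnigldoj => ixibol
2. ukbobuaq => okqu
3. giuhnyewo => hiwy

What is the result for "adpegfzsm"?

edsf

What's happening: keep every other character starting from the second (positions 2nd, 4th, 6th, ...), then swap each adjacent pair of characters (1↔2, 3↔4, ...).
On "adpegfzsm": the first step gives "defs", and the second then gives "edsf".
(Check on "giuhnyewo": → "ihyw" → "hiwy" ✓)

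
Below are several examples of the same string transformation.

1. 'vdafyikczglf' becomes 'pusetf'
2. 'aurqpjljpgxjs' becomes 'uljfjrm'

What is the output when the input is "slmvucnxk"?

Rule — shift every letter 6 places backward in the alphabet (wrapping around), then keep every other character starting from the first (positions 1st, 3rd, 5th, ...).
For "slmvucnxk" the result is "mgohe".

mgohe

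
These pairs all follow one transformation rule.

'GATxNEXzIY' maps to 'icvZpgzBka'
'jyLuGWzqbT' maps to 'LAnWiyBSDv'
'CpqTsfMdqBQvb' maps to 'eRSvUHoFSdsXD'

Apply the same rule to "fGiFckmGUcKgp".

Each output is the input with this applied: shift every letter 2 places forward in the alphabet (wrapping around), then flip the case of every letter.
Applying both steps to "fGiFckmGUcKgp": "hIkHemoIWeMir", then "HiKhEMOiwEmIR".
(Check on "GATxNEXzIY": → "ICVzPGZbKA" → "icvZpgzBka" ✓)

HiKhEMOiwEmIR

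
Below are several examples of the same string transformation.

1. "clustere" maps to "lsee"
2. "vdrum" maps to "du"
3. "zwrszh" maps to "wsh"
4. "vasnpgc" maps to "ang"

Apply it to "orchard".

rhr

Looking at the pairs, the operation is to keep every other character starting from the second (positions 2nd, 4th, 6th, ...).
For "orchard" the result is "rhr".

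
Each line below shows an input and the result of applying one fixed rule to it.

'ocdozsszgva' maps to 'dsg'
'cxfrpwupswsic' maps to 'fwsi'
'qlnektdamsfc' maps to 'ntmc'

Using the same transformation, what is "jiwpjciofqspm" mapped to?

The rule is to keep one character in every 3, starting at position 3 (positions 3rd, 6th, 9th, ...).
"jiwpjciofqspm" → "wcfp".

wcfp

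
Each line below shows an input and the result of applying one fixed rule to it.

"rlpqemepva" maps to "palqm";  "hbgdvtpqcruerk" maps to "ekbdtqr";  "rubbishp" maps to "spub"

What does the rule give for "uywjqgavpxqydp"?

ypyjgvx

The transformation: move the last 3 characters to the front (rotate right by 3), then keep every other character starting from the first (positions 1st, 3rd, 5th, ...).
Working it through for "uywjqgavpxqydp": intermediate "ydpuywjqgavpxq", final "ypyjgvx".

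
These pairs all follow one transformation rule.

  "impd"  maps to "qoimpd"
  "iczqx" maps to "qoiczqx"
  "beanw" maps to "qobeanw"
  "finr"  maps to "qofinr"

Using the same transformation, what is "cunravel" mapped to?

The transformation: prepend "qo".
So "cunravel" becomes "qocunravel".

qocunravel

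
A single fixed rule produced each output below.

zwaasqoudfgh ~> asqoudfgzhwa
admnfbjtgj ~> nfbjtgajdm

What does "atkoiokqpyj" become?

Looking at the pairs, the operation is to swap the first and last characters, then move the first 3 characters to the end (rotate left by 3).
For "atkoiokqpyj", step one produces "jtkoiokqpya"; step two turns that into "oiokqpyajtk".

oiokqpyajtk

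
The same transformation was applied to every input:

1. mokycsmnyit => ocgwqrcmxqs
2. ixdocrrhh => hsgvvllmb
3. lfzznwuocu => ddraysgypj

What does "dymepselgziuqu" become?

qitwipkdmyuyhc

Looking at the pairs, the operation is to shift every letter 4 places forward in the alphabet (wrapping around), then move the first 2 characters to the end (rotate left by 2).
Applying both steps to "dymepselgziuqu": "hcqitwipkdmyuy", then "qitwipkdmyuyhc".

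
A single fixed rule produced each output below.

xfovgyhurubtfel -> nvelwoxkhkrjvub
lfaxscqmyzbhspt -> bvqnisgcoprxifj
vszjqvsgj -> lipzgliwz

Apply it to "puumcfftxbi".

In each case the input is transformed by: shift every letter 10 places backward in the alphabet (wrapping around).
So "puumcfftxbi" becomes "fkkcsvvjnry".

fkkcsvvjnry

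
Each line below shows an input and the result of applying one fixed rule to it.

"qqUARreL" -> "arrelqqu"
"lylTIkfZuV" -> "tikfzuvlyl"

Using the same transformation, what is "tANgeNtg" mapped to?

Rule — move the first 3 characters to the end (rotate left by 3), then convert every letter to lowercase.
Applying both steps to "tANgeNtg": "geNtgtAN", then "gentgtan".

gentgtan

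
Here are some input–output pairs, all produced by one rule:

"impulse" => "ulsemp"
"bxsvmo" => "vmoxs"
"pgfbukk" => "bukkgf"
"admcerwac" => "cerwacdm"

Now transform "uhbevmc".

evmchb

The pattern: delete the first character, then move the first 2 characters to the end (rotate left by 2).
On "uhbevmc": the first step gives "hbevmc", and the second then gives "evmchb".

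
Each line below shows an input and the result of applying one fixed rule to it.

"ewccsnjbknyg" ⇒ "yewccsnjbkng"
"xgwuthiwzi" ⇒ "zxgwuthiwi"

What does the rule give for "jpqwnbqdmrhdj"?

The pattern: move the last character to the front, then swap the first and last characters.
"jpqwnbqdmrhdj" → "jjpqwnbqdmrhd" → "djpqwnbqdmrhj".

djpqwnbqdmrhj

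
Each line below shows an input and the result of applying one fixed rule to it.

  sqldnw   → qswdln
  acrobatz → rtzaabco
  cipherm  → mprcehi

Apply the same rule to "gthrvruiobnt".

The transformation: sort the characters into alphabetical order, then move the last 3 characters to the front (rotate right by 3).
Applying both steps to "gthrvruiobnt": "bghinorrttuv", then "tuvbghinorrt".

tuvbghinorrt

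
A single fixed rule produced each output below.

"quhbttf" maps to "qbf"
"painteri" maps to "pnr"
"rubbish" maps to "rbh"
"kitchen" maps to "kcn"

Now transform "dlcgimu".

dgu

The pattern: keep one character in every 3, starting at position 1 (positions 1st, 4th, 7th, ...).
"dlcgimu" → "dgu".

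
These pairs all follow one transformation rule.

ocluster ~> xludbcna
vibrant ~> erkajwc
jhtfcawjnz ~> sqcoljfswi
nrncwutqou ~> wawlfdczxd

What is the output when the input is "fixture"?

orgcdan

Rule — shift every letter 9 places forward in the alphabet (wrapping around).
So "fixture" becomes "orgcdan".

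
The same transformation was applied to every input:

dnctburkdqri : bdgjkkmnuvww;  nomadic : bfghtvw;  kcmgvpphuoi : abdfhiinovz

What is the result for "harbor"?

ahkktu

Rule — shift every letter 7 places backward in the alphabet (wrapping around), then sort the characters into alphabetical order.
Working it through for "harbor": intermediate "atkuhk", final "ahkktu".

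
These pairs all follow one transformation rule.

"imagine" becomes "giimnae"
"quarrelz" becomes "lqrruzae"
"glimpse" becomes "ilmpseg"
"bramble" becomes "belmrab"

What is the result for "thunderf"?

fhnrtude

Rule — sort the characters into alphabetical order, then move the first 2 characters to the end (rotate left by 2).
"thunderf" → "defhnrtu" → "fhnrtude".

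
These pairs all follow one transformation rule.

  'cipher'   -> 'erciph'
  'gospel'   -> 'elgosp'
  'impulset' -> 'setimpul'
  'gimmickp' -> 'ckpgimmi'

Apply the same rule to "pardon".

onpard

The transformation: swap the front and back halves of the string, then move the first character to the end.
"pardon" → "donpar" → "onpard".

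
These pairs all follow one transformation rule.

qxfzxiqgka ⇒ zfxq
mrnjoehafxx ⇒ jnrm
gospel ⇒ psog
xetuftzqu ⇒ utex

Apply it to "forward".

wrof

The transformation: reverse the string, then keep only the last 4 characters.
Applying both steps to "forward": "drawrof", then "wrof".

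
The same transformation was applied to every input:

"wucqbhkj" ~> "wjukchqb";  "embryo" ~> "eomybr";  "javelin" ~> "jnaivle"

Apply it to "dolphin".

Looking at the pairs, the operation is to take characters alternately from the front and the back (1st, last, 2nd, 2nd-last, ...).
"dolphin" → "dnoilhp".

dnoilhp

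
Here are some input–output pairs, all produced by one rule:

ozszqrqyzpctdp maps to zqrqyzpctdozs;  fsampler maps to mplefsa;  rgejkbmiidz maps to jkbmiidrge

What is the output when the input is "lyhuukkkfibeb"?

The pattern: delete the last character, then move the first 3 characters to the end (rotate left by 3).
Working it through for "lyhuukkkfibeb": intermediate "lyhuukkkfibe", final "uukkkfibelyh".

uukkkfibelyh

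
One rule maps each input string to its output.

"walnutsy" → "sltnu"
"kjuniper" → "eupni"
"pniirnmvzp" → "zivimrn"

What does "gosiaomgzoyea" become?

Each output is the input with this applied: take characters alternately from the front and the back (1st, last, 2nd, 2nd-last, ...), then delete the first 3 characters.
Applying that to "gosiaomgzoyea" gives "esyioazogm".

esyioazogm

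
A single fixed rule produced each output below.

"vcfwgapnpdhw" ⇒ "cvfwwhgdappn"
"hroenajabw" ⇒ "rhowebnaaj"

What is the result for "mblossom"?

The rule is to move the first character to the end, then take characters alternately from the front and the back (1st, last, 2nd, 2nd-last, ...).
"mblossom" → "blossomm" → "bmlmooss".

bmlmooss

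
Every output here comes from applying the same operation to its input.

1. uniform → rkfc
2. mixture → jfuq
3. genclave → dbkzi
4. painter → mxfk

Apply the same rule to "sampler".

In each case the input is transformed by: delete the last 3 characters, then shift every letter 3 places backward in the alphabet (wrapping around).
Starting from "sampler": after the first operation, "samp"; after the second, "pxjm".

pxjm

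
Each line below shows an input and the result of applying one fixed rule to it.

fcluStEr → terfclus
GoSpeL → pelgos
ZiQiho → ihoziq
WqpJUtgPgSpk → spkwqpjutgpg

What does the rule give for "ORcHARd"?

The rule is to move the last 3 characters to the front (rotate right by 3), then convert every letter to lowercase.
Applying that to "ORcHARd" gives "ardorch".

ardorch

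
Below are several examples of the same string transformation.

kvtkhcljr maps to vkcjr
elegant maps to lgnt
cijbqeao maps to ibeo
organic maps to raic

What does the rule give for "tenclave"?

ecae

The transformation: swap each adjacent pair of characters (1↔2, 3↔4, ...), then keep every other character starting from the first (positions 1st, 3rd, 5th, ...).
Starting from "tenclave": after the first operation, "etcnalev"; after the second, "ecae".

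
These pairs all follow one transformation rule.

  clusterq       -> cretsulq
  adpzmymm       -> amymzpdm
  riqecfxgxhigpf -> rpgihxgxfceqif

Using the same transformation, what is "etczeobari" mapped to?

Each output is the input with this applied: swap the first and last characters, then reverse the string.
Applying that to "etczeobari" gives "eraboezcti".

eraboezcti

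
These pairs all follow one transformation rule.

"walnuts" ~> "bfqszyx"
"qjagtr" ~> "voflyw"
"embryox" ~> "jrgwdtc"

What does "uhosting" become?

zmtxynsl

The pattern: shift every letter 5 places forward in the alphabet (wrapping around).
Applying that to "uhosting" gives "zmtxynsl".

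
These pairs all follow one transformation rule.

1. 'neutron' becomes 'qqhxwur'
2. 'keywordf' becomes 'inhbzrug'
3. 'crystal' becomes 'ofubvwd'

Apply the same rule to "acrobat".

The pattern: move the last character to the front, then shift every letter 3 places forward in the alphabet (wrapping around).
"acrobat" → "tacroba" → "wdfured".

wdfured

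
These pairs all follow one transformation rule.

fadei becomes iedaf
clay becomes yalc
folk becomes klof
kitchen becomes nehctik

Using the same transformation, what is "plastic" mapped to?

citsalp

What's happening: reverse the string.
Applying that to "plastic" gives "citsalp".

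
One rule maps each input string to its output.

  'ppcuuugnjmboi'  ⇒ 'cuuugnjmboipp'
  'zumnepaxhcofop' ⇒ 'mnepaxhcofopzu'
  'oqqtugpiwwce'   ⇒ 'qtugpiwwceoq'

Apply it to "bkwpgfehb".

In each case the input is transformed by: move the first 2 characters to the end (rotate left by 2).
So "bkwpgfehb" becomes "wpgfehbbk".

wpgfehbbk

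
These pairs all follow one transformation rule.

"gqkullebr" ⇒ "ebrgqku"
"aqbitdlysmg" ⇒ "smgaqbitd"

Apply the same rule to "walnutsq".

Rule — move the last 3 characters to the front (rotate right by 3), then delete the last 2 characters.
On "walnutsq": the first step gives "tsqwalnu", and the second then gives "tsqwal".

tsqwal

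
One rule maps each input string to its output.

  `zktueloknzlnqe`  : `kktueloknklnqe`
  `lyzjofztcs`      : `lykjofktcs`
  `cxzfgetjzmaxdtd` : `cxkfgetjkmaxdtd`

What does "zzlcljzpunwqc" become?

kklcljkpunwqc

The rule is to replace every "z" with "k".
On "zzlcljzpunwqc" that produces "kklcljkpunwqc".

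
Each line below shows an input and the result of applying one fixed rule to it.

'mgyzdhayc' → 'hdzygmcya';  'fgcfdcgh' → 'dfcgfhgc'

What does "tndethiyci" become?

What's happening: reverse the string, then move the first 3 characters to the end (rotate left by 3).
On "tndethiyci": the first step gives "icyihtednt", and the second then gives "ihtednticy".
(Check on "fgcfdcgh": → "hgcdfcgf" → "dfcgfhgc" ✓)

ihtednticy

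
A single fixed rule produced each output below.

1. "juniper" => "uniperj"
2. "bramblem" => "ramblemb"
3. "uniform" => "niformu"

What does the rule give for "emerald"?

Rule — move the first character to the end.
For "emerald" the result is "meralde".

meralde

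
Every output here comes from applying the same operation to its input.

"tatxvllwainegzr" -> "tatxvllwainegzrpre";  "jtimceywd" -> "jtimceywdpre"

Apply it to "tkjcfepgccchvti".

tkjcfepgccchvtipre

The transformation: append "pre".
On "tkjcfepgccchvti" that produces "tkjcfepgccchvtipre".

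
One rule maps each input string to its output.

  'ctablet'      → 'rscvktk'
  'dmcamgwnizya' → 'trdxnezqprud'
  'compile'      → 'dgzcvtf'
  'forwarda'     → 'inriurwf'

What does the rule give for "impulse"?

glcjvzd

Looking at the pairs, the operation is to shift every letter 9 places backward in the alphabet (wrapping around), then move the first 2 characters to the end (rotate left by 2).
Working it through for "impulse": intermediate "zdglcjv", final "glcjvzd".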